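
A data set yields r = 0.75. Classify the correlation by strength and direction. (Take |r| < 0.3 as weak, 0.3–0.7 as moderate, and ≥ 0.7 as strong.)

r = 0.75 > 0 so the relationship is positive.
|r| = 0.75, which falls in the strong range.

strong positive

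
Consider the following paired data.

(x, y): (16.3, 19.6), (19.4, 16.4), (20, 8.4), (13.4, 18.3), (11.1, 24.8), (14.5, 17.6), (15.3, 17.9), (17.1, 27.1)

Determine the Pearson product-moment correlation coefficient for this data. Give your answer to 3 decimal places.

-0.562

n = 8, Σx = 127.1, Σy = 150.1, Σx² = 2081.57, Σy² = 3038.19, Σxy = 2318.62
nΣxy − ΣxΣy = 18548.96 − 19077.71 = -528.75
nΣx² − (Σx)² = 16652.56 − 16154.41 = 498.15; nΣy² − (Σy)² = 24305.52 − 22530.01 = 1775.51
r = -528.75 / √(498.15 × 1775.51) = -528.75 / 940.4628 ≈ -0.562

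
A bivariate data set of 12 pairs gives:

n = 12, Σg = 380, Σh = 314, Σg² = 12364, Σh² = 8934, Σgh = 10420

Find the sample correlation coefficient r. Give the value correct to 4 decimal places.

r = (nΣgh − ΣgΣh) / √[(nΣg² − (Σg)²)(nΣh² − (Σh)²)]
Numerator: 12×10420 − 380×314 = 5720
Denominator: √[(148368 − 144400)(107208 − 98596)] = √[3968 × 8612] = 5845.7177
r = 5720 / 5845.7177 ≈ 0.9785

0.9785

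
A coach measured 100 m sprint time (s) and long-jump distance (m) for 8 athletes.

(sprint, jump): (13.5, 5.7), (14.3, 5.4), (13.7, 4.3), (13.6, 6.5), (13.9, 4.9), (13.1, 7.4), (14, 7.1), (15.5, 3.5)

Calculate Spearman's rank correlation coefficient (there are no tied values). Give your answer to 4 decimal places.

Rank sprint: 2, 7, 4, 3, 5, 1, 6, 8
Rank jump: 5, 4, 2, 6, 3, 8, 7, 1
d = rank(sprint) − rank(jump): -3, 3, 2, -3, 2, -7, -1, 7; Σd² = 134
ρ = 1 − 6Σd² / [n(n²−1)] = 1 − 6×134 / (8×63) = 1 − 804/504 ≈ -0.5952

-0.5952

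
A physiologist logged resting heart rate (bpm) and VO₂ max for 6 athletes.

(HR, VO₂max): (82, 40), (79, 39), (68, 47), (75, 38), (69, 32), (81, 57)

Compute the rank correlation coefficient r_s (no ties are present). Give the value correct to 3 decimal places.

Rank HR: 6, 4, 1, 3, 2, 5
Rank VO₂max: 4, 3, 5, 2, 1, 6
d = rank(HR) − rank(VO₂max): 2, 1, -4, 1, 1, -1; Σd² = 24
ρ = 1 − 6Σd² / [n(n²−1)] = 1 − 6×24 / (6×35) = 1 − 144/210 ≈ 0.314

0.314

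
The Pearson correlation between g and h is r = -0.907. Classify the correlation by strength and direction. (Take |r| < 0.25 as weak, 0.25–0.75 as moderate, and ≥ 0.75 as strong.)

strong negative

r = -0.907 < 0 so the relationship is negative.
|r| = 0.907, which falls in the strong range.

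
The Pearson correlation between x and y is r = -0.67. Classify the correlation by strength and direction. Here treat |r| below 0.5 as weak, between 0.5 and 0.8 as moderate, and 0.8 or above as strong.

moderate negative

r = -0.67 < 0 so the relationship is negative.
|r| = 0.67, which falls in the moderate range.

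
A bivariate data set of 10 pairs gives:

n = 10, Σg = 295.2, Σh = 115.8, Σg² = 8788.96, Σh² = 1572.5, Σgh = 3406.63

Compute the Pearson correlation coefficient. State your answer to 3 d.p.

r = (nΣgh − ΣgΣh) / √[(nΣg² − (Σg)²)(nΣh² − (Σh)²)]
Numerator: 10×3406.63 − 295.2×115.8 = -117.86
Denominator: √[(87889.6 − 87143.04)(15725 − 13409.64)] = √[746.56 × 2315.36] = 1314.7453
r = -117.86 / 1314.7453 ≈ -0.090

-0.090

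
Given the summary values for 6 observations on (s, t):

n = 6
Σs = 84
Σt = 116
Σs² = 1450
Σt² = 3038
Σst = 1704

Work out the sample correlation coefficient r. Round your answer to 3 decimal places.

0.171

r = (nΣst − ΣsΣt) / √[(nΣs² − (Σs)²)(nΣt² − (Σt)²)]
Numerator: 6×1704 − 84×116 = 480
Denominator: √[(8700 − 7056)(18228 − 13456)] = √[1644 × 4772] = 2800.9227
r = 480 / 2800.9227 ≈ 0.171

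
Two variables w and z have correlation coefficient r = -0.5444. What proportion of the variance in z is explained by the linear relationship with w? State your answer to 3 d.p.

r² = (-0.5444)² = 0.296

0.296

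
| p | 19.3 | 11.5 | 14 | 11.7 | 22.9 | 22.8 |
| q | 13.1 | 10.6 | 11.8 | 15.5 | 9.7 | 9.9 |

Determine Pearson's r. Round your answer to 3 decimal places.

-0.565

n = 6, Σp = 102.2, Σq = 70.6, Σp² = 1881.88, Σq² = 855.56, Σpq = 1169.13
nΣpq − ΣpΣq = 7014.78 − 7215.32 = -200.54
nΣp² − (Σp)² = 11291.28 − 10444.84 = 846.44; nΣq² − (Σq)² = 5133.36 − 4984.36 = 149
r = -200.54 / √(846.44 × 149) = -200.54 / 355.1332 ≈ -0.565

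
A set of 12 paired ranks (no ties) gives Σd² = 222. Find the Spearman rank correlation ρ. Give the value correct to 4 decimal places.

0.2238

ρ = 1 − 6Σd² / [n(n²−1)] = 1 − 6×222 / (12×143)
  = 1 − 1332/1716 = 1 − 0.77622 ≈ 0.2238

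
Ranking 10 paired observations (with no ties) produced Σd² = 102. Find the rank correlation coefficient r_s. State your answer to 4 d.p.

ρ = 1 − 6Σd² / [n(n²−1)] = 1 − 6×102 / (10×99)
  = 1 − 612/990 = 1 − 0.61818 ≈ 0.3818

0.3818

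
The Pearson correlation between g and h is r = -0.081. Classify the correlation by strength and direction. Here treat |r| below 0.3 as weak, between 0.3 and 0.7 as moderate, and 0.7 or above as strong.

r = -0.081 < 0 so the relationship is negative.
|r| = 0.081, which falls in the weak range.

weak negative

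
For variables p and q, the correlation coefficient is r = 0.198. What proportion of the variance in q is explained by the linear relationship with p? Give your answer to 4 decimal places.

r² = (0.198)² = 0.0392

0.0392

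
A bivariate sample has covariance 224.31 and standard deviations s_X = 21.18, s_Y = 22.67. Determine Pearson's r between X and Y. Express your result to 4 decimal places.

0.4672

r = Cov(X,Y) / (s_X · s_Y) = 224.31 / (21.18 × 22.67)
  = 224.31 / 480.1506 ≈ 0.4672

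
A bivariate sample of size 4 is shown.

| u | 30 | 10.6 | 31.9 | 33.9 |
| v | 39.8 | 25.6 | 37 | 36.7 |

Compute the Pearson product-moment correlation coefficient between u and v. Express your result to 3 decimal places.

n = 4, Σu = 106.4, Σv = 139.1, Σu² = 3179.18, Σv² = 4955.29, Σuv = 3889.79
nΣuv − ΣuΣv = 15559.16 − 14800.24 = 758.92
nΣu² − (Σu)² = 12716.72 − 11320.96 = 1395.76; nΣv² − (Σv)² = 19821.16 − 19348.81 = 472.35
r = 758.92 / √(1395.76 × 472.35) = 758.92 / 811.9650 ≈ 0.935

0.935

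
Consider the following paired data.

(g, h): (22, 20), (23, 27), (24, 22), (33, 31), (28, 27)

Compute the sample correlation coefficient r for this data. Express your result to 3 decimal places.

n = 5, Σg = 130, Σh = 127, Σg² = 3462, Σh² = 3303, Σgh = 3368
nΣgh − ΣgΣh = 16840 − 16510 = 330
nΣg² − (Σg)² = 17310 − 16900 = 410; nΣh² − (Σh)² = 16515 − 16129 = 386
r = 330 / √(410 × 386) = 330 / 397.8191 ≈ 0.830

0.830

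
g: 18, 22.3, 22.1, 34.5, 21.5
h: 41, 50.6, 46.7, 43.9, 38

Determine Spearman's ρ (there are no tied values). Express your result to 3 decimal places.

Rank g: 1, 4, 3, 5, 2
Rank h: 2, 5, 4, 3, 1
d = rank(g) − rank(h): -1, -1, -1, 2, 1; Σd² = 8
ρ = 1 − 6Σd² / [n(n²−1)] = 1 − 6×8 / (5×24) = 1 − 48/120 ≈ 0.600

0.600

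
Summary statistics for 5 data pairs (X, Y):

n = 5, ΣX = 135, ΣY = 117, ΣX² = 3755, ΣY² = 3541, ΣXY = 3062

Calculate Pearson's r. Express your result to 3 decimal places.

-0.326

r = (nΣXY − ΣXΣY) / √[(nΣX² − (ΣX)²)(nΣY² − (ΣY)²)]
Numerator: 5×3062 − 135×117 = -485
Denominator: √[(18775 − 18225)(17705 − 13689)] = √[550 × 4016] = 1486.2032
r = -485 / 1486.2032 ≈ -0.326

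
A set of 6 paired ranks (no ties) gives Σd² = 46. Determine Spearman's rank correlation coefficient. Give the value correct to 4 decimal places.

-0.3143

ρ = 1 − 6Σd² / [n(n²−1)] = 1 − 6×46 / (6×35)
  = 1 − 276/210 = 1 − 1.31429 ≈ -0.3143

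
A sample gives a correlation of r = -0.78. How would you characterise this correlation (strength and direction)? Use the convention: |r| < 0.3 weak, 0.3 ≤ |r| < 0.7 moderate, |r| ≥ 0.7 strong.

r = -0.78 < 0 so the relationship is negative.
|r| = 0.78, which falls in the strong range.

strong negative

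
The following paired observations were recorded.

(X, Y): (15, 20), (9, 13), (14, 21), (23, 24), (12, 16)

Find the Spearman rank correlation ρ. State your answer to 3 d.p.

0.900

Rank X: 4, 1, 3, 5, 2
Rank Y: 3, 1, 4, 5, 2
d = rank(X) − rank(Y): 1, 0, -1, 0, 0; Σd² = 2
ρ = 1 − 6Σd² / [n(n²−1)] = 1 − 6×2 / (5×24) = 1 − 12/120 ≈ 0.900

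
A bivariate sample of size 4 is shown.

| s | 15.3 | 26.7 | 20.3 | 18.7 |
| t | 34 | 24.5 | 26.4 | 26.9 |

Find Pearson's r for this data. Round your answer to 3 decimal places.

-0.849

n = 4, Σs = 81, Σt = 111.8, Σs² = 1708.76, Σt² = 3176.82, Σst = 2213.3
nΣst − ΣsΣt = 8853.2 − 9055.8 = -202.6
nΣs² − (Σs)² = 6835.04 − 6561 = 274.04; nΣt² − (Σt)² = 12707.28 − 12499.24 = 208.04
r = -202.6 / √(274.04 × 208.04) = -202.6 / 238.7704 ≈ -0.849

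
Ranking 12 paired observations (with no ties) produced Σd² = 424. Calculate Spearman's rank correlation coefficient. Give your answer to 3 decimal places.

ρ = 1 − 6Σd² / [n(n²−1)] = 1 − 6×424 / (12×143)
  = 1 − 2544/1716 = 1 − 1.4825 ≈ -0.483

-0.483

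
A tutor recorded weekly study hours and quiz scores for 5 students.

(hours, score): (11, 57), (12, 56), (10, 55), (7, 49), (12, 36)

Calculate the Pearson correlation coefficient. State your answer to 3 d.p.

-0.099

n = 5, Σx = 52, Σy = 253, Σx² = 558, Σy² = 13107, Σxy = 2624
nΣxy − ΣxΣy = 13120 − 13156 = -36
nΣx² − (Σx)² = 2790 − 2704 = 86; nΣy² − (Σy)² = 65535 − 64009 = 1526
r = -36 / √(86 × 1526) = -36 / 362.2651 ≈ -0.099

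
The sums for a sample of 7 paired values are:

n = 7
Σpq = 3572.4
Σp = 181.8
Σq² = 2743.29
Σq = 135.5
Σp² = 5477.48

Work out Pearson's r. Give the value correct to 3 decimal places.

r = (nΣpq − ΣpΣq) / √[(nΣp² − (Σp)²)(nΣq² − (Σq)²)]
Numerator: 7×3572.4 − 181.8×135.5 = 372.9
Denominator: √[(38342.36 − 33051.24)(19203.03 − 18360.25)] = √[5291.12 × 842.78] = 2111.6937
r = 372.9 / 2111.6937 ≈ 0.177

0.177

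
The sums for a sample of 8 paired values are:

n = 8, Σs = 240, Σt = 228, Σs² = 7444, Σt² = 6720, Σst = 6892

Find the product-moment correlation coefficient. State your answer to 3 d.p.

0.223

r = (nΣst − ΣsΣt) / √[(nΣs² − (Σs)²)(nΣt² − (Σt)²)]
Numerator: 8×6892 − 240×228 = 416
Denominator: √[(59552 − 57600)(53760 − 51984)] = √[1952 × 1776] = 1861.9216
r = 416 / 1861.9216 ≈ 0.223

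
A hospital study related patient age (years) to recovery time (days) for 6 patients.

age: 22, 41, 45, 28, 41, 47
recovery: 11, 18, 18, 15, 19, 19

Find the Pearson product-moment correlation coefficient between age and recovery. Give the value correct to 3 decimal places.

0.945

n = 6, Σx = 224, Σy = 100, Σx² = 8864, Σy² = 1716, Σxy = 3882
nΣxy − ΣxΣy = 23292 − 22400 = 892
nΣx² − (Σx)² = 53184 − 50176 = 3008; nΣy² − (Σy)² = 10296 − 10000 = 296
r = 892 / √(3008 × 296) = 892 / 943.5931 ≈ 0.945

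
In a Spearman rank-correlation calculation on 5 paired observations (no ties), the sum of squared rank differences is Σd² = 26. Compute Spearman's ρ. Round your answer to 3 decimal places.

-0.300

ρ = 1 − 6Σd² / [n(n²−1)] = 1 − 6×26 / (5×24)
  = 1 − 156/120 = 1 − 1.3000 ≈ -0.300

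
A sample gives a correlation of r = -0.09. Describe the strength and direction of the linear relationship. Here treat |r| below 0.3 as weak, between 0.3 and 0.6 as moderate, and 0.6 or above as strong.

weak negative

r = -0.09 < 0 so the relationship is negative.
|r| = 0.09, which falls in the weak range.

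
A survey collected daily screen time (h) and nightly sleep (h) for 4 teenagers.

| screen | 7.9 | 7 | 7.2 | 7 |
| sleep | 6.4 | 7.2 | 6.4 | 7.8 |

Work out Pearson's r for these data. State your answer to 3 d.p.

n = 4, Σx = 29.1, Σy = 27.8, Σx² = 212.25, Σy² = 194.6, Σxy = 201.64
nΣxy − ΣxΣy = 806.56 − 808.98 = -2.42
nΣx² − (Σx)² = 849 − 846.81 = 2.19; nΣy² − (Σy)² = 778.4 − 772.84 = 5.56
r = -2.42 / √(2.19 × 5.56) = -2.42 / 3.4895 ≈ -0.694

-0.694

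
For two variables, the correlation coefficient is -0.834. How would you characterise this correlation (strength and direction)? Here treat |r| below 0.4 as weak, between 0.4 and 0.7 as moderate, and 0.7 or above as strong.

strong negative

r = -0.834 < 0 so the relationship is negative.
|r| = 0.834, which falls in the strong range.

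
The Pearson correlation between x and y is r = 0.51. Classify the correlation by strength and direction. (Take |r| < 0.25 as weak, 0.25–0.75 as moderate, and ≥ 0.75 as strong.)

moderate positive

r = 0.51 > 0 so the relationship is positive.
|r| = 0.51, which falls in the moderate range.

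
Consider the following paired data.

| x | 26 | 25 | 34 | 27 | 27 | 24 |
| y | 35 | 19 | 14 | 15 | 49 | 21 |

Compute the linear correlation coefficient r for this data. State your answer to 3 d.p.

-0.260

n = 6, Σx = 163, Σy = 153, Σx² = 4491, Σy² = 4849, Σxy = 4093
nΣxy − ΣxΣy = 24558 − 24939 = -381
nΣx² − (Σx)² = 26946 − 26569 = 377; nΣy² − (Σy)² = 29094 − 23409 = 5685
r = -381 / √(377 × 5685) = -381 / 1463.9826 ≈ -0.260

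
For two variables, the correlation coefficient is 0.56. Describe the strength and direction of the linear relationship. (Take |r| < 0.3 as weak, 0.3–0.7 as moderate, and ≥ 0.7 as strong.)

r = 0.56 > 0 so the relationship is positive.
|r| = 0.56, which falls in the moderate range.

moderate positive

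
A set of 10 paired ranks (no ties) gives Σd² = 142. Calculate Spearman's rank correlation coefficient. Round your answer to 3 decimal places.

ρ = 1 − 6Σd² / [n(n²−1)] = 1 − 6×142 / (10×99)
  = 1 − 852/990 = 1 − 0.8606 ≈ 0.139

0.139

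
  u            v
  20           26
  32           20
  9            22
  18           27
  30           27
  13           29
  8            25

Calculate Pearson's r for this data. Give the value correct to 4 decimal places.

n = 7, Σu = 130, Σv = 176, Σu² = 2962, Σv² = 4484, Σuv = 3231
nΣuv − ΣuΣv = 22617 − 22880 = -263
nΣu² − (Σu)² = 20734 − 16900 = 3834; nΣv² − (Σv)² = 31388 − 30976 = 412
r = -263 / √(3834 × 412) = -263 / 1256.8246 ≈ -0.2093

-0.2093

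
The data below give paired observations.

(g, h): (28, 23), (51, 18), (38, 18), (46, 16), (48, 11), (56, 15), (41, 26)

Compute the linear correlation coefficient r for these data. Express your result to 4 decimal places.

n = 7, Σg = 308, Σh = 127, Σg² = 14066, Σh² = 2455, Σgh = 5416
nΣgh − ΣgΣh = 37912 − 39116 = -1204
nΣg² − (Σg)² = 98462 − 94864 = 3598; nΣh² − (Σh)² = 17185 − 16129 = 1056
r = -1204 / √(3598 × 1056) = -1204 / 1949.2275 ≈ -0.6177

-0.6177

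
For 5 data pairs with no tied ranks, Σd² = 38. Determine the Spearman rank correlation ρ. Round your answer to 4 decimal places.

-0.9000

ρ = 1 − 6Σd² / [n(n²−1)] = 1 − 6×38 / (5×24)
  = 1 − 228/120 = 1 − 1.90000 ≈ -0.9000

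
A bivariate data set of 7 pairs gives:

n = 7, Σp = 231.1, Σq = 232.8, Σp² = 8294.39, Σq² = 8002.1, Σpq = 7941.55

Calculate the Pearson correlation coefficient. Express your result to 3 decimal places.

r = (nΣpq − ΣpΣq) / √[(nΣp² − (Σp)²)(nΣq² − (Σq)²)]
Numerator: 7×7941.55 − 231.1×232.8 = 1790.77
Denominator: √[(58060.73 − 53407.21)(56014.7 − 54195.84)] = √[4653.52 × 1818.86] = 2909.3129
r = 1790.77 / 2909.3129 ≈ 0.616

0.616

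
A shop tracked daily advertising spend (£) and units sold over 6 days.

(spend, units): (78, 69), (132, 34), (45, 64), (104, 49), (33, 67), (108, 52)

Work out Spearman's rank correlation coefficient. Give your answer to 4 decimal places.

-0.7714

Rank spend: 3, 6, 2, 4, 1, 5
Rank units: 6, 1, 4, 2, 5, 3
d = rank(spend) − rank(units): -3, 5, -2, 2, -4, 2; Σd² = 62
ρ = 1 − 6Σd² / [n(n²−1)] = 1 − 6×62 / (6×35) = 1 − 372/210 ≈ -0.7714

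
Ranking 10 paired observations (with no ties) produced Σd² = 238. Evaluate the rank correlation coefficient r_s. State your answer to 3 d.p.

-0.442

ρ = 1 − 6Σd² / [n(n²−1)] = 1 − 6×238 / (10×99)
  = 1 − 1428/990 = 1 − 1.4424 ≈ -0.442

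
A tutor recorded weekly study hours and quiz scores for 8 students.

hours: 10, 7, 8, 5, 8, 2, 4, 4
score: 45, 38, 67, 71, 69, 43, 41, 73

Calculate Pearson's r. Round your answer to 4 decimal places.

0.0663

n = 8, Σx = 48, Σy = 447, Σx² = 338, Σy² = 26619, Σxy = 2701
nΣxy − ΣxΣy = 21608 − 21456 = 152
nΣx² − (Σx)² = 2704 − 2304 = 400; nΣy² − (Σy)² = 212952 − 199809 = 13143
r = 152 / √(400 × 13143) = 152 / 2292.8585 ≈ 0.0663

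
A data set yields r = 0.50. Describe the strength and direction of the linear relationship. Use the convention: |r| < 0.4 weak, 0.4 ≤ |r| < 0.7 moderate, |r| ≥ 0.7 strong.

moderate positive

r = 0.50 > 0 so the relationship is positive.
|r| = 0.50, which falls in the moderate range.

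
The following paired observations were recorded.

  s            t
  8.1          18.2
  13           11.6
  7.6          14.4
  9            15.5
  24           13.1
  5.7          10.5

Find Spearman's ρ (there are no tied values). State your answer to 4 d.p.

Rank s: 3, 5, 2, 4, 6, 1
Rank t: 6, 2, 4, 5, 3, 1
d = rank(s) − rank(t): -3, 3, -2, -1, 3, 0; Σd² = 32
ρ = 1 − 6Σd² / [n(n²−1)] = 1 − 6×32 / (6×35) = 1 − 192/210 ≈ 0.0857

0.0857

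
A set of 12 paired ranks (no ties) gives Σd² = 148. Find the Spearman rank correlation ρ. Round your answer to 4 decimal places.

ρ = 1 − 6Σd² / [n(n²−1)] = 1 − 6×148 / (12×143)
  = 1 − 888/1716 = 1 − 0.51748 ≈ 0.4825

0.4825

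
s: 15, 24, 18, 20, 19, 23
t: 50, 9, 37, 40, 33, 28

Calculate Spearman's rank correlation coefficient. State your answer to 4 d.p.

-0.8286

Rank s: 1, 6, 2, 4, 3, 5
Rank t: 6, 1, 4, 5, 3, 2
d = rank(s) − rank(t): -5, 5, -2, -1, 0, 3; Σd² = 64
ρ = 1 − 6Σd² / [n(n²−1)] = 1 − 6×64 / (6×35) = 1 − 384/210 ≈ -0.8286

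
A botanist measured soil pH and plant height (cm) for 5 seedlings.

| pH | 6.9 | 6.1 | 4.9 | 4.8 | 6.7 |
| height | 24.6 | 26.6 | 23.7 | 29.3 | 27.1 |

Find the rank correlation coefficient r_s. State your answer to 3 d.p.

-0.300

Rank pH: 5, 3, 2, 1, 4
Rank height: 2, 3, 1, 5, 4
d = rank(pH) − rank(height): 3, 0, 1, -4, 0; Σd² = 26
ρ = 1 − 6Σd² / [n(n²−1)] = 1 − 6×26 / (5×24) = 1 − 156/120 ≈ -0.300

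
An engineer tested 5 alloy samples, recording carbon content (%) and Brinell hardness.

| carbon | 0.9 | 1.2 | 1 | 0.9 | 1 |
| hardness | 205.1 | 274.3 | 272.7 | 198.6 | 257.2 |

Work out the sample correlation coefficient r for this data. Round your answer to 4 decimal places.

0.8005

n = 5, Σx = 5, Σy = 1207.9, Σx² = 5.06, Σy² = 297265.59, Σxy = 1222.39
nΣxy − ΣxΣy = 6111.95 − 6039.5 = 72.45
nΣx² − (Σx)² = 25.3 − 25 = 0.3; nΣy² − (Σy)² = 1486327.95 − 1459022.41 = 27305.54
r = 72.45 / √(0.3 × 27305.54) = 72.45 / 90.5078 ≈ 0.8005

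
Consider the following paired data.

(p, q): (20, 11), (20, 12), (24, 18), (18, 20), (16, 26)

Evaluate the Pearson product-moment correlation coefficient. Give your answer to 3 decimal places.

-0.510

n = 5, Σp = 98, Σq = 87, Σp² = 1956, Σq² = 1665, Σpq = 1668
nΣpq − ΣpΣq = 8340 − 8526 = -186
nΣp² − (Σp)² = 9780 − 9604 = 176; nΣq² − (Σq)² = 8325 − 7569 = 756
r = -186 / √(176 × 756) = -186 / 364.7684 ≈ -0.510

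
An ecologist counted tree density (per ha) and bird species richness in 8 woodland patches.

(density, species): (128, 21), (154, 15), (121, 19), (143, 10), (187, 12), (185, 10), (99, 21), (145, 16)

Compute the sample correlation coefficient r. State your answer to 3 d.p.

-0.816

n = 8, Σx = 1162, Σy = 124, Σx² = 175210, Σy² = 2068, Σxy = 17220
nΣxy − ΣxΣy = 137760 − 144088 = -6328
nΣx² − (Σx)² = 1401680 − 1350244 = 51436; nΣy² − (Σy)² = 16544 − 15376 = 1168
r = -6328 / √(51436 × 1168) = -6328 / 7750.9514 ≈ -0.816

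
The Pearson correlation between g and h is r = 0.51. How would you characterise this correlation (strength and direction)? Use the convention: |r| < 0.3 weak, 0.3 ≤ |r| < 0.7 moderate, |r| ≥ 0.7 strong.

moderate positive

r = 0.51 > 0 so the relationship is positive.
|r| = 0.51, which falls in the moderate range.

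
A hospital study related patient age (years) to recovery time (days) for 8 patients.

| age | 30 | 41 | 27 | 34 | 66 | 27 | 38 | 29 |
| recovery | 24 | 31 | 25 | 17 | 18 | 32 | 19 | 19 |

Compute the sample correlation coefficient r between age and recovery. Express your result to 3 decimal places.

n = 8, Σx = 292, Σy = 185, Σx² = 11836, Σy² = 4521, Σxy = 6569
nΣxy − ΣxΣy = 52552 − 54020 = -1468
nΣx² − (Σx)² = 94688 − 85264 = 9424; nΣy² − (Σy)² = 36168 − 34225 = 1943
r = -1468 / √(9424 × 1943) = -1468 / 4279.1158 ≈ -0.343

-0.343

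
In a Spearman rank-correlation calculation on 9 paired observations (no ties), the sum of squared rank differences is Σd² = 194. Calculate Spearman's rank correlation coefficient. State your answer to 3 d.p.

-0.617

ρ = 1 − 6Σd² / [n(n²−1)] = 1 − 6×194 / (9×80)
  = 1 − 1164/720 = 1 − 1.6167 ≈ -0.617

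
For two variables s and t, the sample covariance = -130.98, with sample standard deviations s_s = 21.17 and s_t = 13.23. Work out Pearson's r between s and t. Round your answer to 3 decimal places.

r = Cov(s,t) / (s_s · s_t) = -130.98 / (21.17 × 13.23)
  = -130.98 / 280.0791 ≈ -0.468

-0.468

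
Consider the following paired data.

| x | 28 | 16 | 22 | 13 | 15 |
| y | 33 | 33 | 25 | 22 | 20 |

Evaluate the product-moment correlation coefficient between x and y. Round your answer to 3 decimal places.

n = 5, Σx = 94, Σy = 133, Σx² = 1918, Σy² = 3687, Σxy = 2588
nΣxy − ΣxΣy = 12940 − 12502 = 438
nΣx² − (Σx)² = 9590 − 8836 = 754; nΣy² − (Σy)² = 18435 − 17689 = 746
r = 438 / √(754 × 746) = 438 / 749.9893 ≈ 0.584

0.584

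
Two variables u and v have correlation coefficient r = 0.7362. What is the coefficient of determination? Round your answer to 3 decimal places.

r² = (0.7362)² = 0.542

0.542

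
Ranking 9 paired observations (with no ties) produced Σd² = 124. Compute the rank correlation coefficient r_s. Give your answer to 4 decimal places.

ρ = 1 − 6Σd² / [n(n²−1)] = 1 − 6×124 / (9×80)
  = 1 − 744/720 = 1 − 1.03333 ≈ -0.0333

-0.0333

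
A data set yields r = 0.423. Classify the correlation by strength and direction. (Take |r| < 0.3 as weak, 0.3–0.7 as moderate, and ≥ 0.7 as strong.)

moderate positive

r = 0.423 > 0 so the relationship is positive.
|r| = 0.423, which falls in the moderate range.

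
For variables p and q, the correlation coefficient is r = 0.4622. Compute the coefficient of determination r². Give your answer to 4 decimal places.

r² = (0.4622)² = 0.2136

0.2136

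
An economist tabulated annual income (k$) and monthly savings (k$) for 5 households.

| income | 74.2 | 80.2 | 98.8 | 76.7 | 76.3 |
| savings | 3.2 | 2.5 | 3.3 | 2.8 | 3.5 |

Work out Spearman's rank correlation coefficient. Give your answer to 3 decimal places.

Rank income: 1, 4, 5, 3, 2
Rank savings: 3, 1, 4, 2, 5
d = rank(income) − rank(savings): -2, 3, 1, 1, -3; Σd² = 24
ρ = 1 − 6Σd² / [n(n²−1)] = 1 − 6×24 / (5×24) = 1 − 144/120 ≈ -0.200

-0.200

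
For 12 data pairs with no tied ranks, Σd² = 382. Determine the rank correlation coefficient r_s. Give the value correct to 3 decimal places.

ρ = 1 − 6Σd² / [n(n²−1)] = 1 − 6×382 / (12×143)
  = 1 − 2292/1716 = 1 − 1.3357 ≈ -0.336

-0.336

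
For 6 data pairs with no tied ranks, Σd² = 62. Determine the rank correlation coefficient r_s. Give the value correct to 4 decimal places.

ρ = 1 − 6Σd² / [n(n²−1)] = 1 − 6×62 / (6×35)
  = 1 − 372/210 = 1 − 1.77143 ≈ -0.7714

-0.7714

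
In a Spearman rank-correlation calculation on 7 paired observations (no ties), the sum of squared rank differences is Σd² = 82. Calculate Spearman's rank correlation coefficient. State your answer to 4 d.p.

ρ = 1 − 6Σd² / [n(n²−1)] = 1 − 6×82 / (7×48)
  = 1 − 492/336 = 1 − 1.46429 ≈ -0.4643

-0.4643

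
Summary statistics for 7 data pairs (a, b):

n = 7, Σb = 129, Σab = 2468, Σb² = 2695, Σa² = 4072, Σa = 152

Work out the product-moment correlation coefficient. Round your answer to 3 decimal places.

r = (nΣab − ΣaΣb) / √[(nΣa² − (Σa)²)(nΣb² − (Σb)²)]
Numerator: 7×2468 − 152×129 = -2332
Denominator: √[(28504 − 23104)(18865 − 16641)] = √[5400 × 2224] = 3465.4870
r = -2332 / 3465.4870 ≈ -0.673

-0.673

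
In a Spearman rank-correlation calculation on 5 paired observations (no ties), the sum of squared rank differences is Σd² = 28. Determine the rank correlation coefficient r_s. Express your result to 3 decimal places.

ρ = 1 − 6Σd² / [n(n²−1)] = 1 − 6×28 / (5×24)
  = 1 − 168/120 = 1 − 1.4000 ≈ -0.400

-0.400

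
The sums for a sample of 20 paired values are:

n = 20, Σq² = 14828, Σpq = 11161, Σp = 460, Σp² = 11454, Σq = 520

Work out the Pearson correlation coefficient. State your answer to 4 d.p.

-0.7473

r = (nΣpq − ΣpΣq) / √[(nΣp² − (Σp)²)(nΣq² − (Σq)²)]
Numerator: 20×11161 − 460×520 = -15980
Denominator: √[(229080 − 211600)(296560 − 270400)] = √[17480 × 26160] = 21384.0314
r = -15980 / 21384.0314 ≈ -0.7473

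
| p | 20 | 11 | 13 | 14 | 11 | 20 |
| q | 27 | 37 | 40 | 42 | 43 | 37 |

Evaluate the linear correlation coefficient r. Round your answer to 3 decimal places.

-0.700

n = 6, Σp = 89, Σq = 226, Σp² = 1407, Σq² = 8680, Σpq = 3268
nΣpq − ΣpΣq = 19608 − 20114 = -506
nΣp² − (Σp)² = 8442 − 7921 = 521; nΣq² − (Σq)² = 52080 − 51076 = 1004
r = -506 / √(521 × 1004) = -506 / 723.2455 ≈ -0.700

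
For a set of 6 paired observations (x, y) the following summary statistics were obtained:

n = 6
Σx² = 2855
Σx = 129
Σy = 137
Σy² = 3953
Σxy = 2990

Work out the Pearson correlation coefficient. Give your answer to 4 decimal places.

r = (nΣxy − ΣxΣy) / √[(nΣx² − (Σx)²)(nΣy² − (Σy)²)]
Numerator: 6×2990 − 129×137 = 267
Denominator: √[(17130 − 16641)(23718 − 18769)] = √[489 × 4949] = 1555.6545
r = 267 / 1555.6545 ≈ 0.1716

0.1716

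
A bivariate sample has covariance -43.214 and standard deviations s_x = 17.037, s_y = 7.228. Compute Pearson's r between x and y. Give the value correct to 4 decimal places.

-0.3509

r = Cov(x,y) / (s_x · s_y) = -43.214 / (17.037 × 7.228)
  = -43.214 / 123.1434 ≈ -0.3509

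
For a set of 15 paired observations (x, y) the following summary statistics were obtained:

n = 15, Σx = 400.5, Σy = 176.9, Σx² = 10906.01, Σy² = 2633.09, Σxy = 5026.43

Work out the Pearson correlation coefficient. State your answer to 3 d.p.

r = (nΣxy − ΣxΣy) / √[(nΣx² − (Σx)²)(nΣy² − (Σy)²)]
Numerator: 15×5026.43 − 400.5×176.9 = 4548
Denominator: √[(163590.15 − 160400.25)(39496.35 − 31293.61)] = √[3189.9 × 8202.74] = 5115.2635
r = 4548 / 5115.2635 ≈ 0.889

0.889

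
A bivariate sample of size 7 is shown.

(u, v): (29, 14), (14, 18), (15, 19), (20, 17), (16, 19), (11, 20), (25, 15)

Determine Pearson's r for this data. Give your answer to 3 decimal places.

-0.972

n = 7, Σu = 130, Σv = 122, Σu² = 2664, Σv² = 2156, Σuv = 2182
nΣuv − ΣuΣv = 15274 − 15860 = -586
nΣu² − (Σu)² = 18648 − 16900 = 1748; nΣv² − (Σv)² = 15092 − 14884 = 208
r = -586 / √(1748 × 208) = -586 / 602.9793 ≈ -0.972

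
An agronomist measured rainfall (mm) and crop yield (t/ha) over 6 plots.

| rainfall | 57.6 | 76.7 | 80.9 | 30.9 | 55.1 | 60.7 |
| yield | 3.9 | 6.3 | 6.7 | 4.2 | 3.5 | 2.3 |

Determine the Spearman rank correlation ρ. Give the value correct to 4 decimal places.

Rank rainfall: 3, 5, 6, 1, 2, 4
Rank yield: 3, 5, 6, 4, 2, 1
d = rank(rainfall) − rank(yield): 0, 0, 0, -3, 0, 3; Σd² = 18
ρ = 1 − 6Σd² / [n(n²−1)] = 1 − 6×18 / (6×35) = 1 − 108/210 ≈ 0.4857

0.4857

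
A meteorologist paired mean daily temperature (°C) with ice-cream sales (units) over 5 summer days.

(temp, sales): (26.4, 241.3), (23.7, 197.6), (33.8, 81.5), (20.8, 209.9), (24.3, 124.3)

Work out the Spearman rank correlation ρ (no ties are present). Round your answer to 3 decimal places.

-0.400

Rank temp: 4, 2, 5, 1, 3
Rank sales: 5, 3, 1, 4, 2
d = rank(temp) − rank(sales): -1, -1, 4, -3, 1; Σd² = 28
ρ = 1 − 6Σd² / [n(n²−1)] = 1 − 6×28 / (5×24) = 1 − 168/120 ≈ -0.400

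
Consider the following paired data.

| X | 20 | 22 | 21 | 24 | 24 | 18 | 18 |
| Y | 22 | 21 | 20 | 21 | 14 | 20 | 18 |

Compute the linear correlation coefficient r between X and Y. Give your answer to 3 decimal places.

n = 7, ΣX = 147, ΣY = 136, ΣX² = 3125, ΣY² = 2686, ΣXY = 2846
nΣXY − ΣXΣY = 19922 − 19992 = -70
nΣX² − (ΣX)² = 21875 − 21609 = 266; nΣY² − (ΣY)² = 18802 − 18496 = 306
r = -70 / √(266 × 306) = -70 / 285.2998 ≈ -0.245

-0.245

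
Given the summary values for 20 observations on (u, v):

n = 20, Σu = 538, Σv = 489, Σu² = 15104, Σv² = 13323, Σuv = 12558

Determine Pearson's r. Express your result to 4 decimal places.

-0.6414

r = (nΣuv − ΣuΣv) / √[(nΣu² − (Σu)²)(nΣv² − (Σv)²)]
Numerator: 20×12558 − 538×489 = -11922
Denominator: √[(302080 − 289444)(266460 − 239121)] = √[12636 × 27339] = 18586.4360
r = -11922 / 18586.4360 ≈ -0.6414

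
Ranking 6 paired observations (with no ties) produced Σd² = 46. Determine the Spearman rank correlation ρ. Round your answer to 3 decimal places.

-0.314

ρ = 1 − 6Σd² / [n(n²−1)] = 1 − 6×46 / (6×35)
  = 1 − 276/210 = 1 − 1.3143 ≈ -0.314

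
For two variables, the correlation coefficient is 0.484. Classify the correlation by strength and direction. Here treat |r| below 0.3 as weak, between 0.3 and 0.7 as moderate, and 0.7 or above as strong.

r = 0.484 > 0 so the relationship is positive.
|r| = 0.484, which falls in the moderate range.

moderate positive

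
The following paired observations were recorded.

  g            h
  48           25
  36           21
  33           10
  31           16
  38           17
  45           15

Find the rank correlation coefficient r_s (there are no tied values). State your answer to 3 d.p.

Rank g: 6, 3, 2, 1, 4, 5
Rank h: 6, 5, 1, 3, 4, 2
d = rank(g) − rank(h): 0, -2, 1, -2, 0, 3; Σd² = 18
ρ = 1 − 6Σd² / [n(n²−1)] = 1 − 6×18 / (6×35) = 1 − 108/210 ≈ 0.486

0.486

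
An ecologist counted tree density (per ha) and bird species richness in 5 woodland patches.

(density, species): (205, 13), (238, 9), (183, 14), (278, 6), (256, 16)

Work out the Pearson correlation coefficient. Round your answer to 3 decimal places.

n = 5, Σx = 1160, Σy = 58, Σx² = 274978, Σy² = 738, Σxy = 13133
nΣxy − ΣxΣy = 65665 − 67280 = -1615
nΣx² − (Σx)² = 1374890 − 1345600 = 29290; nΣy² − (Σy)² = 3690 − 3364 = 326
r = -1615 / √(29290 × 326) = -1615 / 3090.0712 ≈ -0.523

-0.523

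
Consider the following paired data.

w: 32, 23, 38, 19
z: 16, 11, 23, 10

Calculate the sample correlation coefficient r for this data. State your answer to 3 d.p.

0.971

n = 4, Σw = 112, Σz = 60, Σw² = 3358, Σz² = 1006, Σwz = 1829
nΣwz − ΣwΣz = 7316 − 6720 = 596
nΣw² − (Σw)² = 13432 − 12544 = 888; nΣz² − (Σz)² = 4024 − 3600 = 424
r = 596 / √(888 × 424) = 596 / 613.6057 ≈ 0.971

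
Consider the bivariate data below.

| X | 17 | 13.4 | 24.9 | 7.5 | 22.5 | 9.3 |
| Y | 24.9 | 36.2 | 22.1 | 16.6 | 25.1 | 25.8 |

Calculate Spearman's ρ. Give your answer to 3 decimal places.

Rank X: 4, 3, 6, 1, 5, 2
Rank Y: 3, 6, 2, 1, 4, 5
d = rank(X) − rank(Y): 1, -3, 4, 0, 1, -3; Σd² = 36
ρ = 1 − 6Σd² / [n(n²−1)] = 1 − 6×36 / (6×35) = 1 − 216/210 ≈ -0.029

-0.029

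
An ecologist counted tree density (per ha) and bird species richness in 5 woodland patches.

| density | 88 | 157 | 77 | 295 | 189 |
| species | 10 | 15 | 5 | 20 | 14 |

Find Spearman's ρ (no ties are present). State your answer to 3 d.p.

0.900

Rank density: 2, 3, 1, 5, 4
Rank species: 2, 4, 1, 5, 3
d = rank(density) − rank(species): 0, -1, 0, 0, 1; Σd² = 2
ρ = 1 − 6Σd² / [n(n²−1)] = 1 − 6×2 / (5×24) = 1 − 12/120 ≈ 0.900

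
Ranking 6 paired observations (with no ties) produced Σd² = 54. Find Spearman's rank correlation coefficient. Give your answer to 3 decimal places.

ρ = 1 − 6Σd² / [n(n²−1)] = 1 − 6×54 / (6×35)
  = 1 − 324/210 = 1 − 1.5429 ≈ -0.543

-0.543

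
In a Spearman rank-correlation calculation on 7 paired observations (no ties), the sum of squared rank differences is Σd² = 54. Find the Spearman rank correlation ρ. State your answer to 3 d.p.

0.036

ρ = 1 − 6Σd² / [n(n²−1)] = 1 − 6×54 / (7×48)
  = 1 − 324/336 = 1 − 0.9643 ≈ 0.036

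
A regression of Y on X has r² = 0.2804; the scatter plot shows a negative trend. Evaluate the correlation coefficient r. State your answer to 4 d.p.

-0.5295

|r| = √0.2804 = 0.5295
The association is negative, so r = −0.5295.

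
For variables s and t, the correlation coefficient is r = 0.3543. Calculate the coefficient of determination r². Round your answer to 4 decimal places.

r² = (0.3543)² = 0.1255

0.1255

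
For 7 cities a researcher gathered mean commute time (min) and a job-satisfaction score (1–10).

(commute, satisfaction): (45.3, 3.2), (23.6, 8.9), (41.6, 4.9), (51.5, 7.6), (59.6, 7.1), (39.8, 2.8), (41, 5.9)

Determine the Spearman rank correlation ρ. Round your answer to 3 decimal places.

0.071

Rank commute: 5, 1, 4, 6, 7, 2, 3
Rank satisfaction: 2, 7, 3, 6, 5, 1, 4
d = rank(commute) − rank(satisfaction): 3, -6, 1, 0, 2, 1, -1; Σd² = 52
ρ = 1 − 6Σd² / [n(n²−1)] = 1 − 6×52 / (7×48) = 1 − 312/336 ≈ 0.071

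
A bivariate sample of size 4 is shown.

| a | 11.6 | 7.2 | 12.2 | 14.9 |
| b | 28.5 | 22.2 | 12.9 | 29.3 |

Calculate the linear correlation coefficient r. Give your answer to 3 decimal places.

0.253

n = 4, Σa = 45.9, Σb = 92.9, Σa² = 557.25, Σb² = 2329.99, Σab = 1084.39
nΣab − ΣaΣb = 4337.56 − 4264.11 = 73.45
nΣa² − (Σa)² = 2229 − 2106.81 = 122.19; nΣb² − (Σb)² = 9319.96 − 8630.41 = 689.55
r = 73.45 / √(122.19 × 689.55) = 73.45 / 290.2690 ≈ 0.253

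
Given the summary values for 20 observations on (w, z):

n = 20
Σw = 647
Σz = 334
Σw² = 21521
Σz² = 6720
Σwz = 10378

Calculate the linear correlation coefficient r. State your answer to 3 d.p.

-0.520

r = (nΣwz − ΣwΣz) / √[(nΣw² − (Σw)²)(nΣz² − (Σz)²)]
Numerator: 20×10378 − 647×334 = -8538
Denominator: √[(430420 − 418609)(134400 − 111556)] = √[11811 × 22844] = 16425.9089
r = -8538 / 16425.9089 ≈ -0.520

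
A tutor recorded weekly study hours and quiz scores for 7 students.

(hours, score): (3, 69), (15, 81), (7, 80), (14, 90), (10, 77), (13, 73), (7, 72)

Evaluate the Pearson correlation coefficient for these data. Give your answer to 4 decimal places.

0.6564

n = 7, Σx = 69, Σy = 542, Σx² = 797, Σy² = 42264, Σxy = 5465
nΣxy − ΣxΣy = 38255 − 37398 = 857
nΣx² − (Σx)² = 5579 − 4761 = 818; nΣy² − (Σy)² = 295848 − 293764 = 2084
r = 857 / √(818 × 2084) = 857 / 1305.6462 ≈ 0.6564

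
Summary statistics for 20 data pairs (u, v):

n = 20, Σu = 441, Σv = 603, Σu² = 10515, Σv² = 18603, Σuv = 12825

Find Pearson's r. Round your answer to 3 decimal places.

-0.815

r = (nΣuv − ΣuΣv) / √[(nΣu² − (Σu)²)(nΣv² − (Σv)²)]
Numerator: 20×12825 − 441×603 = -9423
Denominator: √[(210300 − 194481)(372060 − 363609)] = √[15819 × 8451] = 11562.2822
r = -9423 / 11562.2822 ≈ -0.815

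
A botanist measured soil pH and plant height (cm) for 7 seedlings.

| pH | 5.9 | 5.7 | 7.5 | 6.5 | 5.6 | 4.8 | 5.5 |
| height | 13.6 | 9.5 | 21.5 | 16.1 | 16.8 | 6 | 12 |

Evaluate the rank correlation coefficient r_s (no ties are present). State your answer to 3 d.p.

0.714

Rank pH: 5, 4, 7, 6, 3, 1, 2
Rank height: 4, 2, 7, 5, 6, 1, 3
d = rank(pH) − rank(height): 1, 2, 0, 1, -3, 0, -1; Σd² = 16
ρ = 1 − 6Σd² / [n(n²−1)] = 1 − 6×16 / (7×48) = 1 − 96/336 ≈ 0.714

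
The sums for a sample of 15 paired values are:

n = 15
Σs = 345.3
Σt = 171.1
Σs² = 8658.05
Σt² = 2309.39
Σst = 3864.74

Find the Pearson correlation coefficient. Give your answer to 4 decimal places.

r = (nΣst − ΣsΣt) / √[(nΣs² − (Σs)²)(nΣt² − (Σt)²)]
Numerator: 15×3864.74 − 345.3×171.1 = -1109.73
Denominator: √[(129870.75 − 119232.09)(34640.85 − 29275.21)] = √[10638.66 × 5365.64] = 7555.3438
r = -1109.73 / 7555.3438 ≈ -0.1469

-0.1469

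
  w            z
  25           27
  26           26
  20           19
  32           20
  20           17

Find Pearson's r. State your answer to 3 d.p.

0.335

n = 5, Σw = 123, Σz = 109, Σw² = 3125, Σz² = 2455, Σwz = 2711
nΣwz − ΣwΣz = 13555 − 13407 = 148
nΣw² − (Σw)² = 15625 − 15129 = 496; nΣz² − (Σz)² = 12275 − 11881 = 394
r = 148 / √(496 × 394) = 148 / 442.0679 ≈ 0.335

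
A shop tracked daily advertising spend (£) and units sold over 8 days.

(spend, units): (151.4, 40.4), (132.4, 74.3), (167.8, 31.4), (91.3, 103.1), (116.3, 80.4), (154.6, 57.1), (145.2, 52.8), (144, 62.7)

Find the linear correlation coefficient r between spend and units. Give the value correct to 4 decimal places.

-0.9582

n = 8, Σx = 1103, Σy = 502.2, Σx² = 156190.14, Σy² = 35211.92, Σxy = 65509.37
nΣxy − ΣxΣy = 524074.96 − 553926.6 = -29851.64
nΣx² − (Σx)² = 1249521.12 − 1216609 = 32912.12; nΣy² − (Σy)² = 281695.36 − 252204.84 = 29490.52
r = -29851.64 / √(32912.12 × 29490.52) = -29851.64 / 31154.3822 ≈ -0.9582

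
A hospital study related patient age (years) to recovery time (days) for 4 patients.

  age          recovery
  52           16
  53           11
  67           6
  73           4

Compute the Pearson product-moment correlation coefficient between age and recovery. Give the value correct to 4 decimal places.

n = 4, Σx = 245, Σy = 37, Σx² = 15331, Σy² = 429, Σxy = 2109
nΣxy − ΣxΣy = 8436 − 9065 = -629
nΣx² − (Σx)² = 61324 − 60025 = 1299; nΣy² − (Σy)² = 1716 − 1369 = 347
r = -629 / √(1299 × 347) = -629 / 671.3814 ≈ -0.9369

-0.9369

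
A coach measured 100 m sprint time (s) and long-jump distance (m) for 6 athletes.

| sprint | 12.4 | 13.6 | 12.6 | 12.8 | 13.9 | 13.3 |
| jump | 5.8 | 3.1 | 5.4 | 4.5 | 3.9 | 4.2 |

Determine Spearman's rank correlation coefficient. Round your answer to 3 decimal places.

Rank sprint: 1, 5, 2, 3, 6, 4
Rank jump: 6, 1, 5, 4, 2, 3
d = rank(sprint) − rank(jump): -5, 4, -3, -1, 4, 1; Σd² = 68
ρ = 1 − 6Σd² / [n(n²−1)] = 1 − 6×68 / (6×35) = 1 − 408/210 ≈ -0.943

-0.943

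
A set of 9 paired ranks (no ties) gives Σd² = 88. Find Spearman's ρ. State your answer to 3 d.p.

ρ = 1 − 6Σd² / [n(n²−1)] = 1 − 6×88 / (9×80)
  = 1 − 528/720 = 1 − 0.7333 ≈ 0.267

0.267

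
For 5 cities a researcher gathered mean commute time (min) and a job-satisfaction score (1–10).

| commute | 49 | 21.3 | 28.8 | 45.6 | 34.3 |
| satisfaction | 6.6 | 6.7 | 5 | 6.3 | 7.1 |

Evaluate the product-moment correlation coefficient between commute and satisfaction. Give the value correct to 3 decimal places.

n = 5, Σx = 179, Σy = 31.7, Σx² = 6939.98, Σy² = 203.55, Σxy = 1140.92
nΣxy − ΣxΣy = 5704.6 − 5674.3 = 30.3
nΣx² − (Σx)² = 34699.9 − 32041 = 2658.9; nΣy² − (Σy)² = 1017.75 − 1004.89 = 12.86
r = 30.3 / √(2658.9 × 12.86) = 30.3 / 184.9147 ≈ 0.164

0.164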